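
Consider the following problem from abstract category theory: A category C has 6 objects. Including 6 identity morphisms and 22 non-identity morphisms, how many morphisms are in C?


Each object has an identity morphism, giving 6 identities.
Adding the 22 non-identity morphisms:
Total = 6 + 22 = 28

28


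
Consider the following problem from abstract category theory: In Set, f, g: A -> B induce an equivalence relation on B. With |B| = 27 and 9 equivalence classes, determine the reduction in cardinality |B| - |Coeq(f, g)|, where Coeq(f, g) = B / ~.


The coequalizer Coeq(f, g) = B / ~ has one element per equivalence class.
|B| = 27, |Coeq(f, g)| = 9.
|B| - |Coeq(f, g)| = 27 - 9 = 18.

18


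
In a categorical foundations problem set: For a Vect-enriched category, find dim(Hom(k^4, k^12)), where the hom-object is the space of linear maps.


In Vect-enriched categories, Hom(k^n, k^m) is the space of m x n matrices.
dim(Hom(k^4, k^12)) = 12 * 4 = 48

48


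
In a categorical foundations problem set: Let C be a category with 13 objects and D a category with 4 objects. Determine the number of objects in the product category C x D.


The product category C x D has objects that are pairs (c, d).
Number of pairs = |Ob(C)| * |Ob(D)| = 13 * 4 = 52

52


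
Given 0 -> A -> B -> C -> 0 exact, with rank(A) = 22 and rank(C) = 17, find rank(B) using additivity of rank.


For a short exact sequence 0 -> A -> B -> C -> 0,
rank is additive: rank(B) = rank(A) + rank(C).
rank(B) = 22 + 17 = 39

39


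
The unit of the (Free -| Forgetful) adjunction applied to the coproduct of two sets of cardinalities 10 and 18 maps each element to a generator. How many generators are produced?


The unit eta_X: X -> U(F(X)) of the Free-Forgetful adjunction
maps each element of X to a generator of F(X). For X = S + T (disjoint
union in Set), |S + T| = |S| + |T|.
Total mappings = 10 + 18 = 28.

28


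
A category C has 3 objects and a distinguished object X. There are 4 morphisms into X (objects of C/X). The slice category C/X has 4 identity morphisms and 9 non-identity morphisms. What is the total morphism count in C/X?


In the slice category C/X, objects are morphisms to X.
Identity morphisms: 4 (one per object of C/X).
Non-identity morphisms: 9.
Total = 4 + 9 = 13

13


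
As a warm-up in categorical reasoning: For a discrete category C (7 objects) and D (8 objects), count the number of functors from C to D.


A functor from a discrete category C to D is determined by
where each object maps. Each of the 7 objects of C can map
to any of the 8 objects of D independently.
Number of functors = 8^7 = 2097152

2097152


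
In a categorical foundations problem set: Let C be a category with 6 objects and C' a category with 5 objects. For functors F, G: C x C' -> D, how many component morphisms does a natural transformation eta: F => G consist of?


A natural transformation eta: F => G assigns one component morphism per
object of the domain category.
The domain is the product category C x C', so
|Ob(C x C')| = |Ob(C)| * |Ob(C')| = 6 * 5 = 30.
Therefore eta has 30 component morphisms.

30


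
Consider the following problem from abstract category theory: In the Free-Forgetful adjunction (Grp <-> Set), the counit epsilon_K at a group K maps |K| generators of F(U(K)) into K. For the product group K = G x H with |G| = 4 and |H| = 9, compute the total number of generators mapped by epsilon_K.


The counit epsilon_K: F(U(K)) -> K of the Free-Forgetful adjunction
maps |K| generators of F(U(K)) into K. For K = G x H (the product group),
|G x H| = |G| * |H|.
Total generators mapped = 4 * 9 = 36.

36


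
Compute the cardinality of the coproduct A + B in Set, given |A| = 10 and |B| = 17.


In Set, the coproduct A + B is the disjoint union.
|A + B| = |A| + |B| = 10 + 17 = 27

27


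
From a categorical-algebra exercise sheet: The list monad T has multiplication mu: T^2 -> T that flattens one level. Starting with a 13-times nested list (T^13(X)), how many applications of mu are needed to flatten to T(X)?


Each application of mu: T^2 -> T removes one layer of nesting.
Starting at depth 13 (i.e., T^13(X)), we need to reach T(X).
Number of mu applications = 13 - 1 = 12

12


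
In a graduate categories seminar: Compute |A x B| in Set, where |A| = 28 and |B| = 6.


In Set, the product A x B is the Cartesian product.
By the universal property, |A x B| = |A| * |B|.
|A x B| = 28 * 6 = 168

168


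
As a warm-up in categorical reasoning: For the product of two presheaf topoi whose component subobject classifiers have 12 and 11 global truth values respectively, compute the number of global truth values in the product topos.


In a product of presheaf topoi E_1 x E_2, the subobject classifier
is Omega = Omega_1 x Omega_2 (componentwise), so
|Omega(top)| = |Omega_1(top_1)| * |Omega_2(top_2)|.
= 12 * 11 = 132.

132


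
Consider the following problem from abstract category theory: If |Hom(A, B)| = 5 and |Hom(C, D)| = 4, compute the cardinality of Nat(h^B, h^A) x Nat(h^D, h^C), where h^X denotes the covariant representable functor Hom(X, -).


By the Yoneda lemma, Nat(h^B, h^A) is isomorphic to Hom(A, B),
so |Nat(h^B, h^A)| = |Hom(A, B)| and |Nat(h^D, h^C)| = |Hom(C, D)|.
|Hom(A, B)| = 5, |Hom(C, D)| = 4.
|Nat(h^B, h^A) x Nat(h^D, h^C)| = 5 * 4 = 20

20


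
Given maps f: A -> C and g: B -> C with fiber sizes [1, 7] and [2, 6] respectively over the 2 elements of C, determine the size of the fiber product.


The pullback A x_C B consists of pairs (a, b) with f(a) = g(b).
For each element c in C, the fiber product has |f^-1(c)| * |g^-1(c)| elements.
Summing over C: 1 * 2 + 7 * 6
= 2 + 42 = 44

44


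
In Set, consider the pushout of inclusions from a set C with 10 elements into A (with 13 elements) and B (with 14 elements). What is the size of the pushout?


The pushout A +_C B identifies the images of C in A and B.
|A +_C B| = |A| + |B| - |C| (for injections).
= 13 + 14 - 10 = 17

17


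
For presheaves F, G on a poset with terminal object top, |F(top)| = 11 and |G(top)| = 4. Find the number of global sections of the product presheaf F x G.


Global sections of a presheaf on a poset with terminal top satisfy
Gamma(H) ~ H(top). Presheaves admit pointwise products, so
(F x G)(top) = F(top) x G(top) (Cartesian product).
|Gamma(F x G)| = |F(top)| * |G(top)| = 11 * 4 = 44.

44


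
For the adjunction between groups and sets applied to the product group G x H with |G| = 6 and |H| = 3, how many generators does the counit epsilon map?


The counit epsilon_K: F(U(K)) -> K of the Free-Forgetful adjunction
maps |K| generators of F(U(K)) into K. For K = G x H (the product group),
|G x H| = |G| * |H|.
Total generators mapped = 6 * 3 = 18.

18


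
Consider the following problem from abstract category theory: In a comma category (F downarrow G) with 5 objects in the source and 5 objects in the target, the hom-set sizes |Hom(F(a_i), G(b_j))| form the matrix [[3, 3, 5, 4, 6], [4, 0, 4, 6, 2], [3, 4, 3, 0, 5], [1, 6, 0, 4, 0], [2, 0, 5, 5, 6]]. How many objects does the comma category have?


Objects of (F downarrow G) are triples (a, b, h: F(a)->G(b)).
The count equals the sum of all entries in the hom-matrix.
sum(row 0) = 21
sum(row 1) = 16
sum(row 2) = 15
sum(row 3) = 11
sum(row 4) = 18
Grand total = 81

81


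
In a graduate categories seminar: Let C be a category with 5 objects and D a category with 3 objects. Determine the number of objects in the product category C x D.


The product category C x D has objects that are pairs (c, d).
Number of pairs = |Ob(C)| * |Ob(D)| = 5 * 3 = 15

15


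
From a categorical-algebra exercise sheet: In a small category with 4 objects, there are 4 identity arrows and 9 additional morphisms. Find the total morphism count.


Each object has an identity morphism, giving 4 identities.
Adding the 9 non-identity morphisms:
Total = 4 + 9 = 13

13


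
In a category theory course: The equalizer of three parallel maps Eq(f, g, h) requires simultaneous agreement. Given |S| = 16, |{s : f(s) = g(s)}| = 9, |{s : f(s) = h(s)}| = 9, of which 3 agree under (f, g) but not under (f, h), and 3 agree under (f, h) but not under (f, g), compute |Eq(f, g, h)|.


Eq(f, g, h) is the triple-agreement set: points in S where all three
maps take the same value. Using inclusion-exclusion on the pairwise data:
Pair (f, g) agrees on 9 points; pair (f, h) on 9 points.
Points agreeing under (f, g) but not (f, h) = 3; under (f, h) but not (f, g) = 3.
Triple-agreement = agreement-in-(f, g) minus points that agree under (f, g) but not (f, h):
|Eq(f, g, h)| = 9 - 3 = 6
(cross-check via (f, h): 9 - 3 = 6.)

6


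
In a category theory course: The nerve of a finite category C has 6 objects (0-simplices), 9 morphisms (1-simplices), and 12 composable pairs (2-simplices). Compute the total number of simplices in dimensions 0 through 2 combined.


The 2-skeleton of the nerve N(C) consists of simplices in dimensions 0, 1, 2:
  |N(C)_0| = 6 (objects)
  |N(C)_1| = 9 (morphisms)
  |N(C)_2| = 12 (composable pairs)
Total = 6 + 9 + 12 = 27

27


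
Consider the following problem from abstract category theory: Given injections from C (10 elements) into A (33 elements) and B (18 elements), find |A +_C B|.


The pushout A +_C B identifies the images of C in A and B.
|A +_C B| = |A| + |B| - |C| (for injections).
= 33 + 18 - 10 = 41

41


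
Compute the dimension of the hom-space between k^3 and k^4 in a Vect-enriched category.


In Vect-enriched categories, Hom(k^n, k^m) is the space of m x n matrices.
dim(Hom(k^3, k^4)) = 4 * 3 = 12

12


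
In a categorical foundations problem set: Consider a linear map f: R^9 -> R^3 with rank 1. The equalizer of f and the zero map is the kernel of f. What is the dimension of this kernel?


The equalizer of f and the zero map is ker(f).
By the rank-nullity theorem: dim(ker(f)) = dim(domain) - rank(f).
dim(ker(f)) = 9 - 1 = 8

8


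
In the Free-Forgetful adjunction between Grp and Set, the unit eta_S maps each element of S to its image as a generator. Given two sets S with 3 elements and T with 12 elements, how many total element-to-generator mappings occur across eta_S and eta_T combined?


The unit eta_X: X -> U(F(X)) of the Free-Forgetful adjunction
maps each element of X to a generator of F(X). For X = S + T (disjoint
union in Set), |S + T| = |S| + |T|.
Total mappings = 3 + 12 = 15.

15


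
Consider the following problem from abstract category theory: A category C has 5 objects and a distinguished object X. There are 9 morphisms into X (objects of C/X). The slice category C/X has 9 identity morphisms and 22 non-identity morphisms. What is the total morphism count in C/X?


In the slice category C/X, objects are morphisms to X.
Identity morphisms: 9 (one per object of C/X).
Non-identity morphisms: 22.
Total = 9 + 22 = 31

31


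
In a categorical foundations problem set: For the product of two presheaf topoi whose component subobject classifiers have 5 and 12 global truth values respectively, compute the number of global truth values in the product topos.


In a product of presheaf topoi E_1 x E_2, the subobject classifier
is Omega = Omega_1 x Omega_2 (componentwise), so
|Omega(top)| = |Omega_1(top_1)| * |Omega_2(top_2)|.
= 5 * 12 = 60.

60


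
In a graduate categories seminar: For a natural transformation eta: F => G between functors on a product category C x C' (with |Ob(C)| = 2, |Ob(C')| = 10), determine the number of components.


A natural transformation eta: F => G assigns one component morphism per
object of the domain category.
The domain is the product category C x C', so
|Ob(C x C')| = |Ob(C)| * |Ob(C')| = 2 * 10 = 20.
Therefore eta has 20 component morphisms.

20


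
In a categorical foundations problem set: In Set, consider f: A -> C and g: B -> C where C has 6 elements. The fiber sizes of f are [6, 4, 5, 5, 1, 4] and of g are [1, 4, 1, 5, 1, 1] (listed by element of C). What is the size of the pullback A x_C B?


The pullback A x_C B consists of pairs (a, b) with f(a) = g(b).
For each element c in C, the fiber product has |f^-1(c)| * |g^-1(c)| elements.
Summing over C: 6 * 1 + 4 * 4 + 5 * 1 + 5 * 5 + 1 * 1 + 4 * 1
= 6 + 16 + 5 + 25 + 1 + 4 = 57

57


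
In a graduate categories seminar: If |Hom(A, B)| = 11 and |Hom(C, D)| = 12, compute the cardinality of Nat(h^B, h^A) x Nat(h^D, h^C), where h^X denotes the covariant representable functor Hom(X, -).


By the Yoneda lemma, Nat(h^B, h^A) is isomorphic to Hom(A, B),
so |Nat(h^B, h^A)| = |Hom(A, B)| and |Nat(h^D, h^C)| = |Hom(C, D)|.
|Hom(A, B)| = 11, |Hom(C, D)| = 12.
|Nat(h^B, h^A) x Nat(h^D, h^C)| = 11 * 12 = 132

132


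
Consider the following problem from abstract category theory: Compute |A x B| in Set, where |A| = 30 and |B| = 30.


In Set, the product A x B is the Cartesian product.
By the universal property, |A x B| = |A| * |B|.
|A x B| = 30 * 30 = 900

900


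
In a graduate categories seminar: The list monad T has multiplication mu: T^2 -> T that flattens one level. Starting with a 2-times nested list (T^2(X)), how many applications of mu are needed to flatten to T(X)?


Each application of mu: T^2 -> T removes one layer of nesting.
Starting at depth 2 (i.e., T^2(X)), we need to reach T(X).
Number of mu applications = 2 - 1 = 1

1


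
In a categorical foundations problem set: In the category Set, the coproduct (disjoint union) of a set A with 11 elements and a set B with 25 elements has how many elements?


In Set, the coproduct A + B is the disjoint union.
|A + B| = |A| + |B| = 11 + 25 = 36

36


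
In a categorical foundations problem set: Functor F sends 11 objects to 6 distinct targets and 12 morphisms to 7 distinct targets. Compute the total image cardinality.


The image of F consists of distinct objects and distinct morphisms.
|Im(F)| on objects = 6
|Im(F)| on morphisms = 7
Total image cardinality = 6 + 7 = 13

13


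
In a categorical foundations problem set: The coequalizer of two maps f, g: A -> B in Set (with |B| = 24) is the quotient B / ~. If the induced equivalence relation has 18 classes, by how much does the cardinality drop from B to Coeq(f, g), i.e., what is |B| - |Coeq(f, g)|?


The coequalizer Coeq(f, g) = B / ~ has one element per equivalence class.
|B| = 24, |Coeq(f, g)| = 18.
|B| - |Coeq(f, g)| = 24 - 18 = 6.

6


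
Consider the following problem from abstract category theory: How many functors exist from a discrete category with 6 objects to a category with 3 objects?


A functor from a discrete category C to D is determined by
where each object maps. Each of the 6 objects of C can map
to any of the 3 objects of D independently.
Number of functors = 3^6 = 729

729


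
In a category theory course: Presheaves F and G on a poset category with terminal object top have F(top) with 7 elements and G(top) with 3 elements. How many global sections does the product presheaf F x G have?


Global sections of a presheaf on a poset with terminal top satisfy
Gamma(H) ~ H(top). Presheaves admit pointwise products, so
(F x G)(top) = F(top) x G(top) (Cartesian product).
|Gamma(F x G)| = |F(top)| * |G(top)| = 7 * 3 = 21.

21


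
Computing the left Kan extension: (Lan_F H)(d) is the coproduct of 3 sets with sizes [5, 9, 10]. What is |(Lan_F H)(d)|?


Pointwise, the left Kan extension (Lan_F H)(d) is the colimit, indexed
by the comma category (F downarrow d), of H composed with the
projection (F downarrow d) -> C. Here that colimit is given
as a coproduct (disjoint union) of sets, so its cardinality is the
sum of the sizes of the summands.
Coproduct of sets with sizes: 5 + 9 + 10
= 24

24


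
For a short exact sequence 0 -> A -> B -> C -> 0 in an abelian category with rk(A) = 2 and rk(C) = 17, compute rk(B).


For a short exact sequence 0 -> A -> B -> C -> 0,
rank is additive: rank(B) = rank(A) + rank(C).
rank(B) = 2 + 17 = 19

19


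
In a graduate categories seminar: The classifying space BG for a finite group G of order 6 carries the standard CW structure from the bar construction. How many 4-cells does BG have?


In the bar-construction CW model of BG, the n-cells are indexed by
n-tuples [g_1|...|g_n] of non-identity elements of G (degenerate
simplices with some g_i = e do not contribute cells), so there are
(|G| - 1)^n n-cells.
For dim = 4 with |G| = 6:
cells = (6 - 1)^4 = 5^4 = 625

625


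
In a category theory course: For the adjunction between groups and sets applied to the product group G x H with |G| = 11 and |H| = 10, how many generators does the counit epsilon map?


The counit epsilon_K: F(U(K)) -> K of the Free-Forgetful adjunction
maps |K| generators of F(U(K)) into K. For K = G x H (the product group),
|G x H| = |G| * |H|.
Total generators mapped = 11 * 10 = 110.

110


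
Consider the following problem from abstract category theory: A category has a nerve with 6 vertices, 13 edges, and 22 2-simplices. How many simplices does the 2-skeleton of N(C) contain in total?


The 2-skeleton of the nerve N(C) consists of simplices in dimensions 0, 1, 2:
  |N(C)_0| = 6 (objects)
  |N(C)_1| = 13 (morphisms)
  |N(C)_2| = 22 (composable pairs)
Total = 6 + 13 + 22 = 41

41


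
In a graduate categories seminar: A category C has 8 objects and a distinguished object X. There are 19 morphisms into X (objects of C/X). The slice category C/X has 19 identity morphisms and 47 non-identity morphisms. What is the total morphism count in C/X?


In the slice category C/X, objects are morphisms to X.
Identity morphisms: 19 (one per object of C/X).
Non-identity morphisms: 47.
Total = 19 + 47 = 66

66


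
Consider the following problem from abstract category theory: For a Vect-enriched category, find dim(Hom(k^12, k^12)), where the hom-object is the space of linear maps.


In Vect-enriched categories, Hom(k^n, k^m) is the space of m x n matrices.
dim(Hom(k^12, k^12)) = 12 * 12 = 144

144


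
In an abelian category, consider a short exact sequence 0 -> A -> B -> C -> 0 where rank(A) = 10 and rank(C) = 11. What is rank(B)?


For a short exact sequence 0 -> A -> B -> C -> 0,
rank is additive: rank(B) = rank(A) + rank(C).
rank(B) = 10 + 11 = 21

21


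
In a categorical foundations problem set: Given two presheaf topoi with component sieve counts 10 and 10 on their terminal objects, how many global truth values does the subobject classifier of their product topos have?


In a product of presheaf topoi E_1 x E_2, the subobject classifier
is Omega = Omega_1 x Omega_2 (componentwise), so
|Omega(top)| = |Omega_1(top_1)| * |Omega_2(top_2)|.
= 10 * 10 = 100.

100


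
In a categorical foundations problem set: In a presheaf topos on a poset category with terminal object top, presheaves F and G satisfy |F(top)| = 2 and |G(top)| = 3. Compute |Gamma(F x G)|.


Global sections of a presheaf on a poset with terminal top satisfy
Gamma(H) ~ H(top). Presheaves admit pointwise products, so
(F x G)(top) = F(top) x G(top) (Cartesian product).
|Gamma(F x G)| = |F(top)| * |G(top)| = 2 * 3 = 6.

6


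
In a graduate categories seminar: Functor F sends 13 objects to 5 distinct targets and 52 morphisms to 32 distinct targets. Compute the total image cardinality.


The image of F consists of distinct objects and distinct morphisms.
|Im(F)| on objects = 5
|Im(F)| on morphisms = 32
Total image cardinality = 5 + 32 = 37

37


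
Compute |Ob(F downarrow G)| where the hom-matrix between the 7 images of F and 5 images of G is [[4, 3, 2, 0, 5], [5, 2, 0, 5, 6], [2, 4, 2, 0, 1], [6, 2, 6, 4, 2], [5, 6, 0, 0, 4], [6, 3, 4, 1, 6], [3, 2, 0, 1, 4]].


Objects of (F downarrow G) are triples (a, b, h: F(a)->G(b)).
The count equals the sum of all entries in the hom-matrix.
sum(row 0) = 14
sum(row 1) = 18
sum(row 2) = 9
sum(row 3) = 20
sum(row 4) = 15
sum(row 5) = 20
sum(row 6) = 10
Grand total = 106

106


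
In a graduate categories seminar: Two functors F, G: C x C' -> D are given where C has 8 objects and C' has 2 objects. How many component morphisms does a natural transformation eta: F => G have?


A natural transformation eta: F => G assigns one component morphism per
object of the domain category.
The domain is the product category C x C', so
|Ob(C x C')| = |Ob(C)| * |Ob(C')| = 8 * 2 = 16.
Therefore eta has 16 component morphisms.

16


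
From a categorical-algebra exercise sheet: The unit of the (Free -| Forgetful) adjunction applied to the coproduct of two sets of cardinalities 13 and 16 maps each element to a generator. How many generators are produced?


The unit eta_X: X -> U(F(X)) of the Free-Forgetful adjunction
maps each element of X to a generator of F(X). For X = S + T (disjoint
union in Set), |S + T| = |S| + |T|.
Total mappings = 13 + 16 = 29.

29


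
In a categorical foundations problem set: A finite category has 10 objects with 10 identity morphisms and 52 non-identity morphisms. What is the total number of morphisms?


Each object has an identity morphism, giving 10 identities.
Adding the 52 non-identity morphisms:
Total = 10 + 52 = 62

62


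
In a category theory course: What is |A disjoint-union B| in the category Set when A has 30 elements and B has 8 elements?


In Set, the coproduct A + B is the disjoint union.
|A + B| = |A| + |B| = 30 + 8 = 38

38


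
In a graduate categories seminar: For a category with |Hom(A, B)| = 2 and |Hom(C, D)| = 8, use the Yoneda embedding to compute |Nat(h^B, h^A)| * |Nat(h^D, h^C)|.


By the Yoneda lemma, Nat(h^B, h^A) is isomorphic to Hom(A, B),
so |Nat(h^B, h^A)| = |Hom(A, B)| and |Nat(h^D, h^C)| = |Hom(C, D)|.
|Hom(A, B)| = 2, |Hom(C, D)| = 8.
|Nat(h^B, h^A) x Nat(h^D, h^C)| = 2 * 8 = 16

16


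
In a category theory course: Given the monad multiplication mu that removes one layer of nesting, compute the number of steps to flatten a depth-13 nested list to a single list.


Each application of mu: T^2 -> T removes one layer of nesting.
Starting at depth 13 (i.e., T^13(X)), we need to reach T(X).
Number of mu applications = 13 - 1 = 12

12


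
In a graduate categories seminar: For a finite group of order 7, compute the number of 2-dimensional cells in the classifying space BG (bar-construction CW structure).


In the bar-construction CW model of BG, the n-cells are indexed by
n-tuples [g_1|...|g_n] of non-identity elements of G (degenerate
simplices with some g_i = e do not contribute cells), so there are
(|G| - 1)^n n-cells.
For dim = 2 with |G| = 7:
cells = (7 - 1)^2 = 6^2 = 36

36


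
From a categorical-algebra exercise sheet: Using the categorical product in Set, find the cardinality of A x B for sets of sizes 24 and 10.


In Set, the product A x B is the Cartesian product.
By the universal property, |A x B| = |A| * |B|.
|A x B| = 24 * 10 = 240

240


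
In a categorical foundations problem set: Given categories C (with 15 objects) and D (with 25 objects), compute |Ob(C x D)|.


The product category C x D has objects that are pairs (c, d).
Number of pairs = |Ob(C)| * |Ob(D)| = 15 * 25 = 375

375


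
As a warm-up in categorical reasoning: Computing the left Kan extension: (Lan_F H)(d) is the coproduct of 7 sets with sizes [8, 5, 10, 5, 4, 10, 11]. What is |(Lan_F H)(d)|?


Pointwise, the left Kan extension (Lan_F H)(d) is the colimit, indexed
by the comma category (F downarrow d), of H composed with the
projection (F downarrow d) -> C. Here that colimit is given
as a coproduct (disjoint union) of sets, so its cardinality is the
sum of the sizes of the summands.
Coproduct of sets with sizes: 8 + 5 + 10 + 5 + 4 + 10 + 11
= 53

53


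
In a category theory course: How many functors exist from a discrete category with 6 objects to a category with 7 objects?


A functor from a discrete category C to D is determined by
where each object maps. Each of the 6 objects of C can map
to any of the 7 objects of D independently.
Number of functors = 7^6 = 117649

117649


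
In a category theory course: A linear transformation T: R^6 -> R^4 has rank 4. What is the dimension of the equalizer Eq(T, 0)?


The equalizer of f and the zero map is ker(f).
By the rank-nullity theorem: dim(ker(f)) = dim(domain) - rank(f).
dim(ker(f)) = 6 - 4 = 2

2


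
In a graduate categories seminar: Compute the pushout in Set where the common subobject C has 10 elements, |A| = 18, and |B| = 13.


The pushout A +_C B identifies the images of C in A and B.
|A +_C B| = |A| + |B| - |C| (for injections).
= 18 + 13 - 10 = 21

21


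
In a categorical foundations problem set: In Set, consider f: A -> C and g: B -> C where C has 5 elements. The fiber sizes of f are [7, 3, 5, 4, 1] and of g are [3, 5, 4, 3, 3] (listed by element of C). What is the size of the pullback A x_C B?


The pullback A x_C B consists of pairs (a, b) with f(a) = g(b).
For each element c in C, the fiber product has |f^-1(c)| * |g^-1(c)| elements.
Summing over C: 7 * 3 + 3 * 5 + 5 * 4 + 4 * 3 + 1 * 3
= 21 + 15 + 20 + 12 + 3 = 71

71


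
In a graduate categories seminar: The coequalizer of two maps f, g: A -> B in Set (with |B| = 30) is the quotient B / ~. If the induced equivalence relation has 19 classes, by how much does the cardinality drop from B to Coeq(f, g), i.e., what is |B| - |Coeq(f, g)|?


The coequalizer Coeq(f, g) = B / ~ has one element per equivalence class.
|B| = 30, |Coeq(f, g)| = 19.
|B| - |Coeq(f, g)| = 30 - 19 = 11.

11


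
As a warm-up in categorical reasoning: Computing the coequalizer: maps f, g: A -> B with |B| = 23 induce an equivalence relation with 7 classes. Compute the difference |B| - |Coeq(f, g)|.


The coequalizer Coeq(f, g) = B / ~ has one element per equivalence class.
|B| = 23, |Coeq(f, g)| = 7.
|B| - |Coeq(f, g)| = 23 - 7 = 16.

16


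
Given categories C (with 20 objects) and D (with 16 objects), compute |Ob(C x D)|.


The product category C x D has objects that are pairs (c, d).
Number of pairs = |Ob(C)| * |Ob(D)| = 20 * 16 = 320

320


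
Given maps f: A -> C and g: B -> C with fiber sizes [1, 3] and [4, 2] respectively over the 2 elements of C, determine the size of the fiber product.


The pullback A x_C B consists of pairs (a, b) with f(a) = g(b).
For each element c in C, the fiber product has |f^-1(c)| * |g^-1(c)| elements.
Summing over C: 1 * 4 + 3 * 2
= 4 + 6 = 10

10


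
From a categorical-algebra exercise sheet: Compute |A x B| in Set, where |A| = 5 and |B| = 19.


In Set, the product A x B is the Cartesian product.
By the universal property, |A x B| = |A| * |B|.
|A x B| = 5 * 19 = 95

95


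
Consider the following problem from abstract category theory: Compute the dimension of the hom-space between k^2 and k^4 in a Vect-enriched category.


In Vect-enriched categories, Hom(k^n, k^m) is the space of m x n matrices.
dim(Hom(k^2, k^4)) = 4 * 2 = 8

8


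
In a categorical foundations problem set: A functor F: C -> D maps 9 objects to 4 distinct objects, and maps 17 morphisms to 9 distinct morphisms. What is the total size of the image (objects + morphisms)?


The image of F consists of distinct objects and distinct morphisms.
|Im(F)| on objects = 4
|Im(F)| on morphisms = 9
Total image cardinality = 4 + 9 = 13

13


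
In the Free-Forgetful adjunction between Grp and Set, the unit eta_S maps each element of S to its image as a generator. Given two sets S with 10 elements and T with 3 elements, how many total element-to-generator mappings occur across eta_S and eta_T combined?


The unit eta_X: X -> U(F(X)) of the Free-Forgetful adjunction
maps each element of X to a generator of F(X). For X = S + T (disjoint
union in Set), |S + T| = |S| + |T|.
Total mappings = 10 + 3 = 13.

13


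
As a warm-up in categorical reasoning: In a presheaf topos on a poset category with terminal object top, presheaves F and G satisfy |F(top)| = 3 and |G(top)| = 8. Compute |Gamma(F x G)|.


Global sections of a presheaf on a poset with terminal top satisfy
Gamma(H) ~ H(top). Presheaves admit pointwise products, so
(F x G)(top) = F(top) x G(top) (Cartesian product).
|Gamma(F x G)| = |F(top)| * |G(top)| = 3 * 8 = 24.

24


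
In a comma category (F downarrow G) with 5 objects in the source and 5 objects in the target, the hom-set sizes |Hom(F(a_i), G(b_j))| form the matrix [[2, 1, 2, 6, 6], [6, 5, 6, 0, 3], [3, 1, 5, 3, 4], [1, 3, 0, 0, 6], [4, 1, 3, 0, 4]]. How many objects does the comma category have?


Objects of (F downarrow G) are triples (a, b, h: F(a)->G(b)).
The count equals the sum of all entries in the hom-matrix.
sum(row 0) = 17
sum(row 1) = 20
sum(row 2) = 16
sum(row 3) = 10
sum(row 4) = 12
Grand total = 75

75


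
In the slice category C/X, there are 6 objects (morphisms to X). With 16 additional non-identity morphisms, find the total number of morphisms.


In the slice category C/X, objects are morphisms to X.
Identity morphisms: 6 (one per object of C/X).
Non-identity morphisms: 16.
Total = 6 + 16 = 22

22


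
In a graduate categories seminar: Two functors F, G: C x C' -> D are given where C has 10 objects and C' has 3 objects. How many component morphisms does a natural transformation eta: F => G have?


A natural transformation eta: F => G assigns one component morphism per
object of the domain category.
The domain is the product category C x C', so
|Ob(C x C')| = |Ob(C)| * |Ob(C')| = 10 * 3 = 30.
Therefore eta has 30 component morphisms.

30


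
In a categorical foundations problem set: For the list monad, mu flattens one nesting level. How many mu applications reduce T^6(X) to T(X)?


Each application of mu: T^2 -> T removes one layer of nesting.
Starting at depth 6 (i.e., T^6(X)), we need to reach T(X).
Number of mu applications = 6 - 1 = 5

5


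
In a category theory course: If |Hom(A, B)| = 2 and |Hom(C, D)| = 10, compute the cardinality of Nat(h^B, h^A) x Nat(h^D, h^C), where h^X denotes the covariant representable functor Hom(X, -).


By the Yoneda lemma, Nat(h^B, h^A) is isomorphic to Hom(A, B),
so |Nat(h^B, h^A)| = |Hom(A, B)| and |Nat(h^D, h^C)| = |Hom(C, D)|.
|Hom(A, B)| = 2, |Hom(C, D)| = 10.
|Nat(h^B, h^A) x Nat(h^D, h^C)| = 2 * 10 = 20

20


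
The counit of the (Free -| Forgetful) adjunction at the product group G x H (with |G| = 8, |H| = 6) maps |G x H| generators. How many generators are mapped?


The counit epsilon_K: F(U(K)) -> K of the Free-Forgetful adjunction
maps |K| generators of F(U(K)) into K. For K = G x H (the product group),
|G x H| = |G| * |H|.
Total generators mapped = 8 * 6 = 48.

48


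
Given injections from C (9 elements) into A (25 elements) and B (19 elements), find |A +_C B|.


The pushout A +_C B identifies the images of C in A and B.
|A +_C B| = |A| + |B| - |C| (for injections).
= 25 + 19 - 9 = 35

35


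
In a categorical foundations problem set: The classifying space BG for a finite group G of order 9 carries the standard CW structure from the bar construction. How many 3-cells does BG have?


In the bar-construction CW model of BG, the n-cells are indexed by
n-tuples [g_1|...|g_n] of non-identity elements of G (degenerate
simplices with some g_i = e do not contribute cells), so there are
(|G| - 1)^n n-cells.
For dim = 3 with |G| = 9:
cells = (9 - 1)^3 = 8^3 = 512

512


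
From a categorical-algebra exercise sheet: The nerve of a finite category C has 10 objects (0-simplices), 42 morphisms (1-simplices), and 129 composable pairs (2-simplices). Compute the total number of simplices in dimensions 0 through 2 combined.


The 2-skeleton of the nerve N(C) consists of simplices in dimensions 0, 1, 2:
  |N(C)_0| = 10 (objects)
  |N(C)_1| = 42 (morphisms)
  |N(C)_2| = 129 (composable pairs)
Total = 10 + 42 + 129 = 181

181


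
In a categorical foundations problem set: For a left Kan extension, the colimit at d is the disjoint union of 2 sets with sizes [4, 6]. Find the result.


Pointwise, the left Kan extension (Lan_F H)(d) is the colimit, indexed
by the comma category (F downarrow d), of H composed with the
projection (F downarrow d) -> C. Here that colimit is given
as a coproduct (disjoint union) of sets, so its cardinality is the
sum of the sizes of the summands.
Coproduct of sets with sizes: 4 + 6
= 10

10


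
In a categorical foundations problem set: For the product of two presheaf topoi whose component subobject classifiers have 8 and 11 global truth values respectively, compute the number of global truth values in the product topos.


In a product of presheaf topoi E_1 x E_2, the subobject classifier
is Omega = Omega_1 x Omega_2 (componentwise), so
|Omega(top)| = |Omega_1(top_1)| * |Omega_2(top_2)|.
= 8 * 11 = 88.

88


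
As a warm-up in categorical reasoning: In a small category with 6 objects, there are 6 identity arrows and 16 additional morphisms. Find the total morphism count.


Each object has an identity morphism, giving 6 identities.
Adding the 16 non-identity morphisms:
Total = 6 + 16 = 22

22


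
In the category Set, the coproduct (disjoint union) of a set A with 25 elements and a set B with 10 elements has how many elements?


In Set, the coproduct A + B is the disjoint union.
|A + B| = |A| + |B| = 25 + 10 = 35

35


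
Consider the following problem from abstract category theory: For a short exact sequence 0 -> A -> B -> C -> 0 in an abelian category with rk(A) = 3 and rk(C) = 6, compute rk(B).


For a short exact sequence 0 -> A -> B -> C -> 0,
rank is additive: rank(B) = rank(A) + rank(C).
rank(B) = 3 + 6 = 9

9


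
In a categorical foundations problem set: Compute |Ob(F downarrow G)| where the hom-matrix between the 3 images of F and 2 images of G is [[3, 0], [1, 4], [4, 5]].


Objects of (F downarrow G) are triples (a, b, h: F(a)->G(b)).
The count equals the sum of all entries in the hom-matrix.
sum(row 0) = 3
sum(row 1) = 5
sum(row 2) = 9
Grand total = 17

17


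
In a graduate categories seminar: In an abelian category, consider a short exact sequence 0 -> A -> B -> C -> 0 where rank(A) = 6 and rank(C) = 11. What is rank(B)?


For a short exact sequence 0 -> A -> B -> C -> 0,
rank is additive: rank(B) = rank(A) + rank(C).
rank(B) = 6 + 11 = 17

17


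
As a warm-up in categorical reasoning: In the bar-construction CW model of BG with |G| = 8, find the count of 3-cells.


In the bar-construction CW model of BG, the n-cells are indexed by
n-tuples [g_1|...|g_n] of non-identity elements of G (degenerate
simplices with some g_i = e do not contribute cells), so there are
(|G| - 1)^n n-cells.
For dim = 3 with |G| = 8:
cells = (8 - 1)^3 = 7^3 = 343

343


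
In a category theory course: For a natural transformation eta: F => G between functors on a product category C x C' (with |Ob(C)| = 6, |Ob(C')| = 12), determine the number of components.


A natural transformation eta: F => G assigns one component morphism per
object of the domain category.
The domain is the product category C x C', so
|Ob(C x C')| = |Ob(C)| * |Ob(C')| = 6 * 12 = 72.
Therefore eta has 72 component morphisms.

72


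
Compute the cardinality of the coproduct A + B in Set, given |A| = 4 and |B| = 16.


In Set, the coproduct A + B is the disjoint union.
|A + B| = |A| + |B| = 4 + 16 = 20

20


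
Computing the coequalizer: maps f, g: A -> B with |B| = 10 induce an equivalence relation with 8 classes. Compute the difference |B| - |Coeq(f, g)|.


The coequalizer Coeq(f, g) = B / ~ has one element per equivalence class.
|B| = 10, |Coeq(f, g)| = 8.
|B| - |Coeq(f, g)| = 10 - 8 = 2.

2


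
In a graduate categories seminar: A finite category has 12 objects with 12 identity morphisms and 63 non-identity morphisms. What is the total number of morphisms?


Each object has an identity morphism, giving 12 identities.
Adding the 63 non-identity morphisms:
Total = 12 + 63 = 75

75


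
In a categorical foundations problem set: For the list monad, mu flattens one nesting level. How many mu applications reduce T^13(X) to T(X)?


Each application of mu: T^2 -> T removes one layer of nesting.
Starting at depth 13 (i.e., T^13(X)), we need to reach T(X).
Number of mu applications = 13 - 1 = 12

12


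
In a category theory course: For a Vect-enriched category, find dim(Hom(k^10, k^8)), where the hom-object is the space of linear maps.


In Vect-enriched categories, Hom(k^n, k^m) is the space of m x n matrices.
dim(Hom(k^10, k^8)) = 8 * 10 = 80

80


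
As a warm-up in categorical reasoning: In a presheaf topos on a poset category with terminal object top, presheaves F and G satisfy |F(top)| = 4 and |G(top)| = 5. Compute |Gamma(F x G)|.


Global sections of a presheaf on a poset with terminal top satisfy
Gamma(H) ~ H(top). Presheaves admit pointwise products, so
(F x G)(top) = F(top) x G(top) (Cartesian product).
|Gamma(F x G)| = |F(top)| * |G(top)| = 4 * 5 = 20.

20


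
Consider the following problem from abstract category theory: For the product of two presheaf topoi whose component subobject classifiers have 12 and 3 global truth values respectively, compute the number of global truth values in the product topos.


In a product of presheaf topoi E_1 x E_2, the subobject classifier
is Omega = Omega_1 x Omega_2 (componentwise), so
|Omega(top)| = |Omega_1(top_1)| * |Omega_2(top_2)|.
= 12 * 3 = 36.

36


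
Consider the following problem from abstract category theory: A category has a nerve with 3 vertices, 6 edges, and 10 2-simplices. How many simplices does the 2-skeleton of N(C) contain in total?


The 2-skeleton of the nerve N(C) consists of simplices in dimensions 0, 1, 2:
  |N(C)_0| = 3 (objects)
  |N(C)_1| = 6 (morphisms)
  |N(C)_2| = 10 (composable pairs)
Total = 3 + 6 + 10 = 19

19


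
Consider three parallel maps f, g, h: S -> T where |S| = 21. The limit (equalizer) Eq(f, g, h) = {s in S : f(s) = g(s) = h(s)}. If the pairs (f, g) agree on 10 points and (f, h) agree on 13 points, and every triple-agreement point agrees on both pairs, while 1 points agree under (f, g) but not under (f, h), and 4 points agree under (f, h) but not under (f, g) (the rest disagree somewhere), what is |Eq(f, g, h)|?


Eq(f, g, h) is the triple-agreement set: points in S where all three
maps take the same value. Using inclusion-exclusion on the pairwise data:
Pair (f, g) agrees on 10 points; pair (f, h) on 13 points.
Points agreeing under (f, g) but not (f, h) = 1; under (f, h) but not (f, g) = 4.
Triple-agreement = agreement-in-(f, g) minus points that agree under (f, g) but not (f, h):
|Eq(f, g, h)| = 10 - 1 = 9
(cross-check via (f, h): 13 - 4 = 9.)

9


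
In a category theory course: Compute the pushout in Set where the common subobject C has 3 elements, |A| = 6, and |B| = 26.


The pushout A +_C B identifies the images of C in A and B.
|A +_C B| = |A| + |B| - |C| (for injections).
= 6 + 26 - 3 = 29

29


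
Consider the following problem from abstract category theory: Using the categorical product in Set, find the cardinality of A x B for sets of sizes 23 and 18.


In Set, the product A x B is the Cartesian product.
By the universal property, |A x B| = |A| * |B|.
|A x B| = 23 * 18 = 414

414


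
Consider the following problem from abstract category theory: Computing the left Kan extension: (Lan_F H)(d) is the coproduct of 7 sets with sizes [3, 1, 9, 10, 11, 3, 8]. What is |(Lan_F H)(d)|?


Pointwise, the left Kan extension (Lan_F H)(d) is the colimit, indexed
by the comma category (F downarrow d), of H composed with the
projection (F downarrow d) -> C. Here that colimit is given
as a coproduct (disjoint union) of sets, so its cardinality is the
sum of the sizes of the summands.
Coproduct of sets with sizes: 3 + 1 + 9 + 10 + 11 + 3 + 8
= 45

45


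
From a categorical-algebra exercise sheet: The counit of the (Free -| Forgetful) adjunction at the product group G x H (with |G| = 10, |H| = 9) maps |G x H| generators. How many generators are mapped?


The counit epsilon_K: F(U(K)) -> K of the Free-Forgetful adjunction
maps |K| generators of F(U(K)) into K. For K = G x H (the product group),
|G x H| = |G| * |H|.
Total generators mapped = 10 * 9 = 90.

90


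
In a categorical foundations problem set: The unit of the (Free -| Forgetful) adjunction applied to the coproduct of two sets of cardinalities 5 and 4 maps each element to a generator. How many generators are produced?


The unit eta_X: X -> U(F(X)) of the Free-Forgetful adjunction
maps each element of X to a generator of F(X). For X = S + T (disjoint
union in Set), |S + T| = |S| + |T|.
Total mappings = 5 + 4 = 9.

9
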